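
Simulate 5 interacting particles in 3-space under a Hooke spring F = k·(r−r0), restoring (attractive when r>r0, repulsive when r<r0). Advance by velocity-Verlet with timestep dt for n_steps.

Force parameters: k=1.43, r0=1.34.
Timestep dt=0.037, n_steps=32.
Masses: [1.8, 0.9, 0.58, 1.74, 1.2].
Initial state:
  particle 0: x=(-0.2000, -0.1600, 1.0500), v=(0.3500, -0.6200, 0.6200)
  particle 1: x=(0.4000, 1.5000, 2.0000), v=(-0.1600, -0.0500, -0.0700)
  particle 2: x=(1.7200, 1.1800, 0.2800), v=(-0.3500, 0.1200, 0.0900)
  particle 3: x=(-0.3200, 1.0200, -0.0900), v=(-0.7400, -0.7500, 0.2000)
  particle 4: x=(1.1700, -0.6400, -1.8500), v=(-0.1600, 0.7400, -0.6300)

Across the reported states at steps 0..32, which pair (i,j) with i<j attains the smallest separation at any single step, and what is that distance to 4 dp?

pair (2,3), distance 0.3283

step 0: x0=(-0.2000, -0.1600, 1.0500) x1=(0.4000, 1.5000, 2.0000) x2=(1.7200, 1.1800, 0.2800) x3=(-0.3200, 1.0200, -0.0900) x4=(1.1700, -0.6400, -1.8500)
step 1: x0=(-0.1860, -0.1823, 1.0719) x1=(0.3947, 1.4956, 1.9925) x2=(1.7030, 1.1819, 0.2829) x3=(-0.3464, 0.9918, -0.0825) x4=(1.1626, -0.6097, -1.8680)
step 2: x0=(-0.1701, -0.2034, 1.0916) x1=(0.3906, 1.4860, 1.9752) x2=(1.6779, 1.1787, 0.2850) x3=(-0.3706, 0.9627, -0.0746) x4=(1.1522, -0.5736, -1.8755)
step 3: x0=(-0.1523, -0.2232, 1.1090) x1=(0.3876, 1.4715, 1.9482) x2=(1.6450, 1.1703, 0.2861) x3=(-0.3927, 0.9327, -0.0665) x4=(1.1387, -0.5320, -1.8722)
step 4: x0=(-0.1326, -0.2417, 1.1242) x1=(0.3857, 1.4520, 1.9118) x2=(1.6045, 1.1570, 0.2864) x3=(-0.4128, 0.9020, -0.0582) x4=(1.1224, -0.4851, -1.8585)
step 5: x0=(-0.1111, -0.2589, 1.1371) x1=(0.3848, 1.4278, 1.8663) x2=(1.5568, 1.1388, 0.2856) x3=(-0.4307, 0.8705, -0.0496) x4=(1.1031, -0.4334, -1.8343)
step 6: x0=(-0.0881, -0.2748, 1.1477) x1=(0.3848, 1.3990, 1.8122) x2=(1.5023, 1.1160, 0.2839) x3=(-0.4466, 0.8385, -0.0408) x4=(1.0810, -0.3770, -1.8000)
step 7: x0=(-0.0635, -0.2893, 1.1561) x1=(0.3856, 1.3661, 1.7500) x2=(1.4416, 1.0887, 0.2811) x3=(-0.4605, 0.8058, -0.0319) x4=(1.0561, -0.3164, -1.7559)
step 8: x0=(-0.0375, -0.3026, 1.1621) x1=(0.3871, 1.3292, 1.6802) x2=(1.3754, 1.0574, 0.2773) x3=(-0.4725, 0.7726, -0.0228) x4=(1.0286, -0.2521, -1.7025)
step 9: x0=(-0.0103, -0.3146, 1.1659) x1=(0.3891, 1.2887, 1.6034) x2=(1.3042, 1.0223, 0.2725) x3=(-0.4827, 0.7390, -0.0136) x4=(0.9985, -0.1844, -1.6402)
step 10: x0=(0.0180, -0.3254, 1.1676) x1=(0.3916, 1.2449, 1.5204) x2=(1.2289, 0.9838, 0.2666) x3=(-0.4913, 0.7049, -0.0043) x4=(0.9661, -0.1139, -1.5695)
step 11: x0=(0.0473, -0.3352, 1.1671) x1=(0.3944, 1.1983, 1.4319) x2=(1.1501, 0.9424, 0.2597) x3=(-0.4983, 0.6705, 0.0051) x4=(0.9314, -0.0410, -1.4912)
step 12: x0=(0.0774, -0.3438, 1.1647) x1=(0.3974, 1.1493, 1.3388) x2=(1.0687, 0.8984, 0.2518) x3=(-0.5040, 0.6358, 0.0144) x4=(0.8947, 0.0339, -1.4060)
step 13: x0=(0.1082, -0.3515, 1.1604) x1=(0.4004, 1.0984, 1.2417) x2=(0.9854, 0.8522, 0.2429) x3=(-0.5085, 0.6008, 0.0238) x4=(0.8562, 0.1102, -1.3145)
step 14: x0=(0.1395, -0.3584, 1.1544) x1=(0.4035, 1.0459, 1.1417) x2=(0.9009, 0.8044, 0.2329) x3=(-0.5120, 0.5656, 0.0331) x4=(0.8159, 0.1875, -1.2176)
step 15: x0=(0.1712, -0.3644, 1.1467) x1=(0.4063, 0.9924, 1.0394) x2=(0.8160, 0.7551, 0.2220) x3=(-0.5148, 0.5302, 0.0425) x4=(0.7743, 0.2653, -1.1162)
step 16: x0=(0.2033, -0.3698, 1.1376) x1=(0.4091, 0.9382, 0.9358) x2=(0.7312, 0.7049, 0.2101) x3=(-0.5169, 0.4946, 0.0517) x4=(0.7315, 0.3434, -1.0110)
step 17: x0=(0.2355, -0.3745, 1.1272) x1=(0.4116, 0.8839, 0.8316) x2=(0.6471, 0.6538, 0.1974) x3=(-0.5188, 0.4588, 0.0609) x4=(0.6877, 0.4213, -0.9031)
step 18: x0=(0.2679, -0.3788, 1.1158) x1=(0.4139, 0.8299, 0.7278) x2=(0.5641, 0.6020, 0.1837) x3=(-0.5206, 0.4228, 0.0701) x4=(0.6433, 0.4988, -0.7932)
step 19: x0=(0.3003, -0.3826, 1.1034) x1=(0.4161, 0.7766, 0.6249) x2=(0.4823, 0.5495, 0.1692) x3=(-0.5226, 0.3867, 0.0793) x4=(0.5985, 0.5758, -0.6822)
step 20: x0=(0.3326, -0.3861, 1.0902) x1=(0.4184, 0.7244, 0.5239) x2=(0.4017, 0.4958, 0.1539) x3=(-0.5249, 0.3503, 0.0884) x4=(0.5536, 0.6523, -0.5710)
step 21: x0=(0.3650, -0.3892, 1.0764) x1=(0.4212, 0.6737, 0.4250) x2=(0.3220, 0.4405, 0.1379) x3=(-0.5278, 0.3137, 0.0976) x4=(0.5089, 0.7284, -0.4603)
step 22: x0=(0.3973, -0.3920, 1.0621) x1=(0.4250, 0.6245, 0.3289) x2=(0.2424, 0.3827, 0.1212) x3=(-0.5315, 0.2767, 0.1068) x4=(0.4646, 0.8045, -0.3505)
step 23: x0=(0.4295, -0.3945, 1.0475) x1=(0.4303, 0.5767, 0.2352) x2=(0.1622, 0.3219, 0.1040) x3=(-0.5362, 0.2394, 0.1161) x4=(0.4208, 0.8812, -0.2419)
step 24: x0=(0.4617, -0.3968, 1.0325) x1=(0.4378, 0.5297, 0.1437) x2=(0.0811, 0.2577, 0.0864) x3=(-0.5419, 0.2018, 0.1255) x4=(0.3776, 0.9589, -0.1344)
step 25: x0=(0.4937, -0.3987, 1.0173) x1=(0.4475, 0.4826, 0.0533) x2=(-0.0007, 0.1906, 0.0684) x3=(-0.5487, 0.1639, 0.1350) x4=(0.3347, 1.0380, -0.0275)
step 26: x0=(0.5257, -0.4003, 1.0018) x1=(0.4597, 0.4351, -0.0371) x2=(-0.0829, 0.1210, 0.0501) x3=(-0.5567, 0.1256, 0.1448) x4=(0.2920, 1.1186, 0.0796)
step 27: x0=(0.5576, -0.4015, 0.9861) x1=(0.4741, 0.3873, -0.1279) x2=(-0.1648, 0.0495, 0.0312) x3=(-0.5658, 0.0872, 0.1550) x4=(0.2494, 1.1999, 0.1873)
step 28: x0=(0.5892, -0.4021, 0.9701) x1=(0.4902, 0.3393, -0.2195) x2=(-0.2458, -0.0235, 0.0117) x3=(-0.5760, 0.0489, 0.1655) x4=(0.2067, 1.2813, 0.2955)
step 29: x0=(0.6207, -0.4022, 0.9537) x1=(0.5078, 0.2913, -0.3116) x2=(-0.3252, -0.0977, -0.0088) x3=(-0.5871, 0.0107, 0.1767) x4=(0.1640, 1.3620, 0.4043)
step 30: x0=(0.6518, -0.4016, 0.9370) x1=(0.5263, 0.2436, -0.4038) x2=(-0.4027, -0.1726, -0.0303) x3=(-0.5990, -0.0269, 0.1887) x4=(0.1212, 1.4412, 0.5131)
step 31: x0=(0.6825, -0.4002, 0.9198) x1=(0.5452, 0.1963, -0.4957) x2=(-0.4781, -0.2481, -0.0532) x3=(-0.6112, -0.0638, 0.2017) x4=(0.0783, 1.5180, 0.6216)
step 32: x0=(0.7126, -0.3980, 0.9020) x1=(0.5641, 0.1497, -0.5866) x2=(-0.5517, -0.3238, -0.0773) x3=(-0.6235, -0.0996, 0.2157) x4=(0.0353, 1.5917, 0.7293)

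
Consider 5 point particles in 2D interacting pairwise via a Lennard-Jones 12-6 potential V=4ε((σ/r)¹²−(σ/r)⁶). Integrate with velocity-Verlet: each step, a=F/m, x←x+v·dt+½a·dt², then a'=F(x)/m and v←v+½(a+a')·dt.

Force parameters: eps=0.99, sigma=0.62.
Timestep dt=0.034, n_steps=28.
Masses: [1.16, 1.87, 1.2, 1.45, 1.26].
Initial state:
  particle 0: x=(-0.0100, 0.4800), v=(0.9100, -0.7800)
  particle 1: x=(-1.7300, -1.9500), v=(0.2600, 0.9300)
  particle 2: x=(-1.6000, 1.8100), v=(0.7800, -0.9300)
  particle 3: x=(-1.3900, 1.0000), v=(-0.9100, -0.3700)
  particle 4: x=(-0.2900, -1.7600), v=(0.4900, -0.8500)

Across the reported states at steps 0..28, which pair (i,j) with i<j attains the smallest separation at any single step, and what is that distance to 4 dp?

pair (2,3), distance 0.6500

step 0: x0=(-0.0100, 0.4800) x1=(-1.7300, -1.9500) x2=(-1.6000, 1.8100) x3=(-1.3900, 1.0000) x4=(-0.2900, -1.7600)
step 1: x0=(0.0209, 0.4535) x1=(-1.7211, -1.9184) x2=(-1.5731, 1.7769) x3=(-1.4212, 0.9886) x4=(-0.2734, -1.7889)
step 2: x0=(0.0517, 0.4270) x1=(-1.7122, -1.8867) x2=(-1.5455, 1.7404) x3=(-1.4529, 0.9801) x4=(-0.2569, -1.8178)
step 3: x0=(0.0825, 0.4006) x1=(-1.7032, -1.8551) x2=(-1.5175, 1.7002) x3=(-1.4850, 0.9745) x4=(-0.2404, -1.8467)
step 4: x0=(0.1132, 0.3741) x1=(-1.6942, -1.8235) x2=(-1.4894, 1.6573) x3=(-1.5171, 0.9712) x4=(-0.2241, -1.8756)
step 5: x0=(0.1439, 0.3477) x1=(-1.6851, -1.7918) x2=(-1.4611, 1.6159) x3=(-1.5493, 0.9667) x4=(-0.2078, -1.9045)
step 6: x0=(0.1746, 0.3212) x1=(-1.6759, -1.7602) x2=(-1.4314, 1.5853) x3=(-1.5826, 0.9531) x4=(-0.1916, -1.9334)
step 7: x0=(0.2052, 0.2948) x1=(-1.6667, -1.7286) x2=(-1.3986, 1.5678) x3=(-1.6185, 0.9288) x4=(-0.1755, -1.9623)
step 8: x0=(0.2359, 0.2684) x1=(-1.6574, -1.6970) x2=(-1.3645, 1.5539) x3=(-1.6555, 0.9014) x4=(-0.1594, -1.9911)
step 9: x0=(0.2665, 0.2420) x1=(-1.6481, -1.6653) x2=(-1.3312, 1.5382) x3=(-1.6918, 0.8755) x4=(-0.1434, -2.0200)
step 10: x0=(0.2970, 0.2155) x1=(-1.6388, -1.6337) x2=(-1.2996, 1.5194) x3=(-1.7267, 0.8522) x4=(-0.1275, -2.0488)
step 11: x0=(0.3276, 0.1891) x1=(-1.6294, -1.6021) x2=(-1.2700, 1.4975) x3=(-1.7599, 0.8314) x4=(-0.1116, -2.0776)
step 12: x0=(0.3582, 0.1627) x1=(-1.6200, -1.5705) x2=(-1.2422, 1.4731) x3=(-1.7916, 0.8127) x4=(-0.0958, -2.1064)
step 13: x0=(0.3887, 0.1363) x1=(-1.6106, -1.5389) x2=(-1.2161, 1.4466) x3=(-1.8219, 0.7957) x4=(-0.0800, -2.1352)
step 14: x0=(0.4193, 0.1099) x1=(-1.6012, -1.5074) x2=(-1.1916, 1.4184) x3=(-1.8508, 0.7801) x4=(-0.0642, -2.1639)
step 15: x0=(0.4498, 0.0835) x1=(-1.5917, -1.4758) x2=(-1.1685, 1.3889) x3=(-1.8787, 0.7656) x4=(-0.0485, -2.1926)
step 16: x0=(0.4803, 0.0571) x1=(-1.5822, -1.4442) x2=(-1.1465, 1.3583) x3=(-1.9055, 0.7520) x4=(-0.0327, -2.2214)
step 17: x0=(0.5108, 0.0307) x1=(-1.5727, -1.4126) x2=(-1.1257, 1.3268) x3=(-1.9314, 0.7391) x4=(-0.0171, -2.2501)
step 18: x0=(0.5413, 0.0043) x1=(-1.5632, -1.3811) x2=(-1.1058, 1.2946) x3=(-1.9565, 0.7268) x4=(-0.0014, -2.2788)
step 19: x0=(0.5718, -0.0221) x1=(-1.5536, -1.3495) x2=(-1.0867, 1.2619) x3=(-1.9810, 0.7149) x4=(0.0143, -2.3074)
step 20: x0=(0.6022, -0.0485) x1=(-1.5441, -1.3180) x2=(-1.0683, 1.2287) x3=(-2.0048, 0.7034) x4=(0.0299, -2.3361)
step 21: x0=(0.6327, -0.0749) x1=(-1.5345, -1.2864) x2=(-1.0506, 1.1952) x3=(-2.0281, 0.6921) x4=(0.0455, -2.3648)
step 22: x0=(0.6631, -0.1013) x1=(-1.5250, -1.2548) x2=(-1.0334, 1.1614) x3=(-2.0510, 0.6811) x4=(0.0611, -2.3934)
step 23: x0=(0.6936, -0.1277) x1=(-1.5154, -1.2233) x2=(-1.0167, 1.1273) x3=(-2.0734, 0.6703) x4=(0.0767, -2.4220)
step 24: x0=(0.7240, -0.1541) x1=(-1.5058, -1.1917) x2=(-1.0004, 1.0930) x3=(-2.0955, 0.6596) x4=(0.0923, -2.4506)
step 25: x0=(0.7544, -0.1805) x1=(-1.4963, -1.1601) x2=(-0.9845, 1.0586) x3=(-2.1173, 0.6491) x4=(0.1079, -2.4793)
step 26: x0=(0.7848, -0.2069) x1=(-1.4867, -1.1285) x2=(-0.9689, 1.0241) x3=(-2.1388, 0.6386) x4=(0.1235, -2.5079)
step 27: x0=(0.8153, -0.2333) x1=(-1.4771, -1.0969) x2=(-0.9535, 0.9895) x3=(-2.1600, 0.6282) x4=(0.1391, -2.5365)
step 28: x0=(0.8456, -0.2597) x1=(-1.4675, -1.0653) x2=(-0.9385, 0.9547) x3=(-2.1811, 0.6178) x4=(0.1547, -2.5651)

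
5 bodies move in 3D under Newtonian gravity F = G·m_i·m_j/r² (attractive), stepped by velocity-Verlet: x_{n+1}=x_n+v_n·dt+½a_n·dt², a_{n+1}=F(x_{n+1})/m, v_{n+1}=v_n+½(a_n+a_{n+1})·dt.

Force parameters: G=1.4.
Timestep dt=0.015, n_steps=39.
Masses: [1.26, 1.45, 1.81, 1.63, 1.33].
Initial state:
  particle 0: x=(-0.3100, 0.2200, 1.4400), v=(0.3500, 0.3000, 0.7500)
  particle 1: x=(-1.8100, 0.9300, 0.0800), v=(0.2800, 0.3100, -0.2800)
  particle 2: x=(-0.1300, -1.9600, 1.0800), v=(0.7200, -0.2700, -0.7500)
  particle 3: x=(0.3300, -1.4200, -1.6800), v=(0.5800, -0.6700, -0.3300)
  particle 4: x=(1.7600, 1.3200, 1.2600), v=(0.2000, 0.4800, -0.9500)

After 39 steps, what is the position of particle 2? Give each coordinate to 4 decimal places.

(0.2905, -2.0159, 0.5979)

step 0: x0=(-0.3100, 0.2200, 1.4400) x1=(-1.8100, 0.9300, 0.0800) x2=(-0.1300, -1.9600, 1.0800) x3=(0.3300, -1.4200, -1.6800) x4=(1.7600, 1.3200, 1.2600)
step 1: x0=(-0.3047, 0.2245, 1.4512) x1=(-1.8057, 0.9346, 0.0758) x2=(-0.1192, -1.9640, 1.0687) x3=(0.3387, -1.4300, -1.6849) x4=(1.7629, 1.3272, 1.2457)
step 2: x0=(-0.2995, 0.2289, 1.4623) x1=(-1.8013, 0.9391, 0.0717) x2=(-0.1084, -1.9678, 1.0574) x3=(0.3473, -1.4400, -1.6896) x4=(1.7658, 1.3342, 1.2314)
step 3: x0=(-0.2942, 0.2332, 1.4732) x1=(-1.7968, 0.9436, 0.0677) x2=(-0.0976, -1.9715, 1.0460) x3=(0.3560, -1.4500, -1.6943) x4=(1.7684, 1.3412, 1.2171)
step 4: x0=(-0.2889, 0.2375, 1.4840) x1=(-1.7921, 0.9479, 0.0637) x2=(-0.0868, -1.9750, 1.0345) x3=(0.3646, -1.4599, -1.6988) x4=(1.7710, 1.3481, 1.2028)
step 5: x0=(-0.2836, 0.2417, 1.4947) x1=(-1.7874, 0.9521, 0.0597) x2=(-0.0760, -1.9784, 1.0230) x3=(0.3731, -1.4698, -1.7032) x4=(1.7735, 1.3549, 1.1884)
step 6: x0=(-0.2782, 0.2459, 1.5053) x1=(-1.7824, 0.9563, 0.0558) x2=(-0.0652, -1.9817, 1.0115) x3=(0.3817, -1.4796, -1.7074) x4=(1.7758, 1.3616, 1.1741)
step 7: x0=(-0.2729, 0.2500, 1.5157) x1=(-1.7774, 0.9604, 0.0520) x2=(-0.0544, -1.9848, 0.9999) x3=(0.3902, -1.4894, -1.7115) x4=(1.7780, 1.3682, 1.1597)
step 8: x0=(-0.2675, 0.2540, 1.5260) x1=(-1.7722, 0.9644, 0.0482) x2=(-0.0436, -1.9878, 0.9882) x3=(0.3987, -1.4992, -1.7155) x4=(1.7801, 1.3747, 1.1453)
step 9: x0=(-0.2621, 0.2580, 1.5362) x1=(-1.7669, 0.9683, 0.0445) x2=(-0.0328, -1.9906, 0.9765) x3=(0.4071, -1.5089, -1.7194) x4=(1.7821, 1.3812, 1.1308)
step 10: x0=(-0.2567, 0.2620, 1.5462) x1=(-1.7615, 0.9721, 0.0409) x2=(-0.0220, -1.9933, 0.9647) x3=(0.4155, -1.5186, -1.7231) x4=(1.7839, 1.3875, 1.1164)
step 11: x0=(-0.2512, 0.2659, 1.5561) x1=(-1.7559, 0.9759, 0.0373) x2=(-0.0112, -1.9959, 0.9528) x3=(0.4239, -1.5283, -1.7268) x4=(1.7857, 1.3938, 1.1019)
step 12: x0=(-0.2458, 0.2697, 1.5659) x1=(-1.7503, 0.9795, 0.0337) x2=(-0.0004, -1.9983, 0.9409) x3=(0.4323, -1.5379, -1.7302) x4=(1.7873, 1.3999, 1.0874)
step 13: x0=(-0.2403, 0.2735, 1.5756) x1=(-1.7445, 0.9831, 0.0302) x2=(0.0104, -2.0006, 0.9290) x3=(0.4407, -1.5475, -1.7336) x4=(1.7888, 1.4060, 1.0729)
step 14: x0=(-0.2348, 0.2772, 1.5851) x1=(-1.7385, 0.9866, 0.0268) x2=(0.0212, -2.0028, 0.9170) x3=(0.4490, -1.5570, -1.7368) x4=(1.7901, 1.4120, 1.0584)
step 15: x0=(-0.2293, 0.2809, 1.5945) x1=(-1.7325, 0.9900, 0.0234) x2=(0.0320, -2.0048, 0.9049) x3=(0.4572, -1.5665, -1.7400) x4=(1.7914, 1.4179, 1.0439)
step 16: x0=(-0.2238, 0.2846, 1.6037) x1=(-1.7263, 0.9934, 0.0201) x2=(0.0427, -2.0067, 0.8928) x3=(0.4655, -1.5760, -1.7429) x4=(1.7925, 1.4237, 1.0293)
step 17: x0=(-0.2182, 0.2882, 1.6128) x1=(-1.7200, 0.9966, 0.0168) x2=(0.0535, -2.0084, 0.8806) x3=(0.4737, -1.5854, -1.7458) x4=(1.7935, 1.4294, 1.0148)
step 18: x0=(-0.2126, 0.2917, 1.6218) x1=(-1.7136, 0.9998, 0.0136) x2=(0.0643, -2.0101, 0.8684) x3=(0.4819, -1.5948, -1.7485) x4=(1.7945, 1.4350, 1.0002)
step 19: x0=(-0.2070, 0.2952, 1.6306) x1=(-1.7071, 1.0029, 0.0105) x2=(0.0751, -2.0116, 0.8561) x3=(0.4901, -1.6042, -1.7511) x4=(1.7952, 1.4406, 0.9856)
step 20: x0=(-0.2014, 0.2987, 1.6393) x1=(-1.7005, 1.0059, 0.0074) x2=(0.0859, -2.0130, 0.8438) x3=(0.4983, -1.6135, -1.7536) x4=(1.7959, 1.4460, 0.9710)
step 21: x0=(-0.1957, 0.3021, 1.6479) x1=(-1.6937, 1.0089, 0.0043) x2=(0.0967, -2.0142, 0.8314) x3=(0.5064, -1.6228, -1.7559) x4=(1.7965, 1.4513, 0.9565)
step 22: x0=(-0.1900, 0.3054, 1.6563) x1=(-1.6868, 1.0117, 0.0013) x2=(0.1075, -2.0153, 0.8189) x3=(0.5145, -1.6320, -1.7581) x4=(1.7969, 1.4566, 0.9419)
step 23: x0=(-0.1843, 0.3088, 1.6646) x1=(-1.6798, 1.0145, -0.0016) x2=(0.1182, -2.0163, 0.8064) x3=(0.5225, -1.6412, -1.7602) x4=(1.7972, 1.4618, 0.9273)
step 24: x0=(-0.1786, 0.3121, 1.6728) x1=(-1.6727, 1.0172, -0.0045) x2=(0.1290, -2.0172, 0.7938) x3=(0.5306, -1.6504, -1.7622) x4=(1.7975, 1.4668, 0.9126)
step 25: x0=(-0.1729, 0.3153, 1.6808) x1=(-1.6655, 1.0198, -0.0073) x2=(0.1398, -2.0180, 0.7812) x3=(0.5386, -1.6595, -1.7640) x4=(1.7976, 1.4718, 0.8980)
step 26: x0=(-0.1671, 0.3185, 1.6886) x1=(-1.6581, 1.0224, -0.0101) x2=(0.1506, -2.0186, 0.7685) x3=(0.5465, -1.6686, -1.7657) x4=(1.7975, 1.4767, 0.8834)
step 27: x0=(-0.1613, 0.3217, 1.6964) x1=(-1.6507, 1.0249, -0.0129) x2=(0.1614, -2.0191, 0.7557) x3=(0.5545, -1.6777, -1.7672) x4=(1.7974, 1.4815, 0.8688)
step 28: x0=(-0.1555, 0.3248, 1.7039) x1=(-1.6431, 1.0273, -0.0155) x2=(0.1721, -2.0195, 0.7429) x3=(0.5624, -1.6867, -1.7686) x4=(1.7972, 1.4862, 0.8541)
step 29: x0=(-0.1496, 0.3279, 1.7114) x1=(-1.6354, 1.0296, -0.0182) x2=(0.1829, -2.0197, 0.7301) x3=(0.5703, -1.6957, -1.7699) x4=(1.7968, 1.4908, 0.8395)
step 30: x0=(-0.1438, 0.3309, 1.7187) x1=(-1.6276, 1.0318, -0.0207) x2=(0.1937, -2.0199, 0.7171) x3=(0.5782, -1.7046, -1.7711) x4=(1.7964, 1.4954, 0.8249)
step 31: x0=(-0.1379, 0.3340, 1.7258) x1=(-1.6196, 1.0340, -0.0233) x2=(0.2044, -2.0199, 0.7041) x3=(0.5860, -1.7135, -1.7721) x4=(1.7958, 1.4998, 0.8102)
step 32: x0=(-0.1320, 0.3369, 1.7328) x1=(-1.6116, 1.0361, -0.0257) x2=(0.2152, -2.0198, 0.6911) x3=(0.5938, -1.7224, -1.7730) x4=(1.7951, 1.5041, 0.7956)
step 33: x0=(-0.1260, 0.3399, 1.7397) x1=(-1.6034, 1.0381, -0.0281) x2=(0.2260, -2.0196, 0.6780) x3=(0.6016, -1.7312, -1.7738) x4=(1.7943, 1.5084, 0.7809)
step 34: x0=(-0.1201, 0.3428, 1.7464) x1=(-1.5951, 1.0400, -0.0305) x2=(0.2367, -2.0193, 0.6648) x3=(0.6094, -1.7400, -1.7744) x4=(1.7934, 1.5125, 0.7663)
step 35: x0=(-0.1141, 0.3457, 1.7530) x1=(-1.5868, 1.0419, -0.0328) x2=(0.2475, -2.0188, 0.6516) x3=(0.6171, -1.7488, -1.7749) x4=(1.7924, 1.5166, 0.7517)
step 36: x0=(-0.1081, 0.3485, 1.7594) x1=(-1.5782, 1.0437, -0.0351) x2=(0.2583, -2.0183, 0.6382) x3=(0.6248, -1.7575, -1.7752) x4=(1.7912, 1.5206, 0.7370)
step 37: x0=(-0.1021, 0.3514, 1.7657) x1=(-1.5696, 1.0454, -0.0373) x2=(0.2690, -2.0176, 0.6249) x3=(0.6325, -1.7662, -1.7754) x4=(1.7900, 1.5244, 0.7224)
step 38: x0=(-0.0960, 0.3541, 1.7718) x1=(-1.5609, 1.0471, -0.0394) x2=(0.2798, -2.0168, 0.6114) x3=(0.6401, -1.7748, -1.7755) x4=(1.7886, 1.5282, 0.7077)
step 39: x0=(-0.0899, 0.3569, 1.7778) x1=(-1.5520, 1.0486, -0.0416) x2=(0.2905, -2.0159, 0.5979) x3=(0.6477, -1.7834, -1.7754) x4=(1.7872, 1.5319, 0.6931)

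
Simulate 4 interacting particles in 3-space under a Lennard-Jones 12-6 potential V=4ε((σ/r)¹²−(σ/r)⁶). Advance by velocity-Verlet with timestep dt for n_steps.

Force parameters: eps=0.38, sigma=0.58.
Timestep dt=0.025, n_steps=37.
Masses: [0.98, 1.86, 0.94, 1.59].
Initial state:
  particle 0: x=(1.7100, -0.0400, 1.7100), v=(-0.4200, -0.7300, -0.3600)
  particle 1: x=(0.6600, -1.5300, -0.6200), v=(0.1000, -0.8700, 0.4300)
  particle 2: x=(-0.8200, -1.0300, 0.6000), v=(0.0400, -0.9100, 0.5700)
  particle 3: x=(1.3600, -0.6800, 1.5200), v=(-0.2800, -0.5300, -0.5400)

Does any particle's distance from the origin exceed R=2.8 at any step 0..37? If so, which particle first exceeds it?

no

step 0: x0=(1.7100, -0.0400, 1.7100) x1=(0.6600, -1.5300, -0.6200) x2=(-0.8200, -1.0300, 0.6000) x3=(1.3600, -0.6800, 1.5200)
step 1: x0=(1.6993, -0.0586, 1.7009) x1=(0.6625, -1.5517, -0.6092) x2=(-0.8190, -1.0528, 0.6142) x3=(1.3531, -0.6930, 1.5066)
step 2: x0=(1.6881, -0.0781, 1.6915) x1=(0.6650, -1.5735, -0.5985) x2=(-0.8180, -1.0755, 0.6285) x3=(1.3465, -0.7055, 1.4933)
step 3: x0=(1.6765, -0.0984, 1.6819) x1=(0.6675, -1.5952, -0.5877) x2=(-0.8170, -1.0983, 0.6427) x3=(1.3402, -0.7175, 1.4802)
step 4: x0=(1.6645, -0.1195, 1.6720) x1=(0.6700, -1.6170, -0.5770) x2=(-0.8160, -1.1210, 0.6570) x3=(1.3342, -0.7290, 1.4672)
step 5: x0=(1.6519, -0.1415, 1.6618) x1=(0.6725, -1.6387, -0.5662) x2=(-0.8150, -1.1438, 0.6712) x3=(1.3284, -0.7400, 1.4545)
step 6: x0=(1.6390, -0.1643, 1.6513) x1=(0.6750, -1.6605, -0.5555) x2=(-0.8140, -1.1665, 0.6855) x3=(1.3229, -0.7504, 1.4419)
step 7: x0=(1.6256, -0.1878, 1.6406) x1=(0.6775, -1.6822, -0.5447) x2=(-0.8130, -1.1893, 0.6997) x3=(1.3177, -0.7604, 1.4294)
step 8: x0=(1.6118, -0.2121, 1.6296) x1=(0.6800, -1.7040, -0.5340) x2=(-0.8119, -1.2120, 0.7140) x3=(1.3127, -0.7699, 1.4172)
step 9: x0=(1.5978, -0.2368, 1.6184) x1=(0.6825, -1.7257, -0.5232) x2=(-0.8109, -1.2348, 0.7282) x3=(1.3079, -0.7792, 1.4050)
step 10: x0=(1.5838, -0.2615, 1.6072) x1=(0.6850, -1.7475, -0.5125) x2=(-0.8099, -1.2575, 0.7425) x3=(1.3030, -0.7885, 1.3928)
step 11: x0=(1.5702, -0.2855, 1.5964) x1=(0.6875, -1.7692, -0.5017) x2=(-0.8089, -1.2803, 0.7567) x3=(1.2979, -0.7982, 1.3805)
step 12: x0=(1.5576, -0.3076, 1.5863) x1=(0.6900, -1.7910, -0.4909) x2=(-0.8079, -1.3030, 0.7709) x3=(1.2922, -0.8091, 1.3677)
step 13: x0=(1.5466, -0.3267, 1.5775) x1=(0.6925, -1.8127, -0.4802) x2=(-0.8068, -1.3258, 0.7852) x3=(1.2856, -0.8218, 1.3540)
step 14: x0=(1.5375, -0.3421, 1.5704) x1=(0.6949, -1.8345, -0.4694) x2=(-0.8058, -1.3485, 0.7994) x3=(1.2777, -0.8368, 1.3393)
step 15: x0=(1.5302, -0.3541, 1.5649) x1=(0.6974, -1.8562, -0.4586) x2=(-0.8048, -1.3713, 0.8137) x3=(1.2687, -0.8539, 1.3237)
step 16: x0=(1.5241, -0.3637, 1.5605) x1=(0.6999, -1.8779, -0.4479) x2=(-0.8037, -1.3940, 0.8279) x3=(1.2589, -0.8725, 1.3073)
step 17: x0=(1.5187, -0.3721, 1.5567) x1=(0.7024, -1.8997, -0.4371) x2=(-0.8027, -1.4168, 0.8421) x3=(1.2488, -0.8918, 1.2906)
step 18: x0=(1.5134, -0.3803, 1.5531) x1=(0.7049, -1.9214, -0.4263) x2=(-0.8017, -1.4395, 0.8564) x3=(1.2386, -0.9113, 1.2738)
step 19: x0=(1.5080, -0.3887, 1.5493) x1=(0.7074, -1.9432, -0.4156) x2=(-0.8006, -1.4623, 0.8706) x3=(1.2284, -0.9306, 1.2570)
step 20: x0=(1.5023, -0.3977, 1.5452) x1=(0.7099, -1.9649, -0.4048) x2=(-0.7996, -1.4850, 0.8848) x3=(1.2184, -0.9496, 1.2405)
step 21: x0=(1.4963, -0.4073, 1.5408) x1=(0.7124, -1.9867, -0.3940) x2=(-0.7985, -1.5078, 0.8991) x3=(1.2087, -0.9681, 1.2242)
step 22: x0=(1.4898, -0.4178, 1.5359) x1=(0.7149, -2.0084, -0.3833) x2=(-0.7975, -1.5306, 0.9133) x3=(1.1992, -0.9862, 1.2081)
step 23: x0=(1.4829, -0.4290, 1.5305) x1=(0.7174, -2.0301, -0.3725) x2=(-0.7964, -1.5533, 0.9275) x3=(1.1899, -1.0038, 1.1924)
step 24: x0=(1.4757, -0.4410, 1.5247) x1=(0.7199, -2.0519, -0.3617) x2=(-0.7954, -1.5761, 0.9418) x3=(1.1809, -1.0209, 1.1769)
step 25: x0=(1.4680, -0.4538, 1.5184) x1=(0.7223, -2.0736, -0.3509) x2=(-0.7943, -1.5988, 0.9560) x3=(1.1722, -1.0375, 1.1617)
step 26: x0=(1.4600, -0.4674, 1.5116) x1=(0.7248, -2.0953, -0.3402) x2=(-0.7933, -1.6216, 0.9702) x3=(1.1636, -1.0537, 1.1468)
step 27: x0=(1.4515, -0.4817, 1.5044) x1=(0.7273, -2.1171, -0.3294) x2=(-0.7922, -1.6443, 0.9845) x3=(1.1553, -1.0694, 1.1322)
step 28: x0=(1.4428, -0.4967, 1.4968) x1=(0.7298, -2.1388, -0.3186) x2=(-0.7911, -1.6671, 0.9987) x3=(1.1472, -1.0847, 1.1178)
step 29: x0=(1.4336, -0.5124, 1.4887) x1=(0.7323, -2.1605, -0.3078) x2=(-0.7901, -1.6898, 1.0129) x3=(1.1394, -1.0995, 1.1037)
step 30: x0=(1.4241, -0.5288, 1.4801) x1=(0.7348, -2.1823, -0.2970) x2=(-0.7890, -1.7126, 1.0271) x3=(1.1317, -1.1139, 1.0900)
step 31: x0=(1.4143, -0.5459, 1.4710) x1=(0.7373, -2.2040, -0.2862) x2=(-0.7879, -1.7353, 1.0414) x3=(1.1243, -1.1279, 1.0765)
step 32: x0=(1.4041, -0.5638, 1.4615) x1=(0.7398, -2.2257, -0.2754) x2=(-0.7869, -1.7581, 1.0556) x3=(1.1170, -1.1414, 1.0632)
step 33: x0=(1.3936, -0.5823, 1.4515) x1=(0.7422, -2.2475, -0.2647) x2=(-0.7858, -1.7808, 1.0698) x3=(1.1100, -1.1545, 1.0503)
step 34: x0=(1.3827, -0.6015, 1.4410) x1=(0.7447, -2.2692, -0.2539) x2=(-0.7847, -1.8036, 1.0840) x3=(1.1032, -1.1672, 1.0377)
step 35: x0=(1.3714, -0.6215, 1.4300) x1=(0.7472, -2.2909, -0.2431) x2=(-0.7836, -1.8263, 1.0983) x3=(1.0967, -1.1794, 1.0254)
step 36: x0=(1.3598, -0.6422, 1.4184) x1=(0.7497, -2.3126, -0.2323) x2=(-0.7825, -1.8491, 1.1125) x3=(1.0903, -1.1912, 1.0134)
step 37: x0=(1.3478, -0.6636, 1.4063) x1=(0.7522, -2.3343, -0.2215) x2=(-0.7814, -1.8718, 1.1267) x3=(1.0842, -1.2025, 1.0018)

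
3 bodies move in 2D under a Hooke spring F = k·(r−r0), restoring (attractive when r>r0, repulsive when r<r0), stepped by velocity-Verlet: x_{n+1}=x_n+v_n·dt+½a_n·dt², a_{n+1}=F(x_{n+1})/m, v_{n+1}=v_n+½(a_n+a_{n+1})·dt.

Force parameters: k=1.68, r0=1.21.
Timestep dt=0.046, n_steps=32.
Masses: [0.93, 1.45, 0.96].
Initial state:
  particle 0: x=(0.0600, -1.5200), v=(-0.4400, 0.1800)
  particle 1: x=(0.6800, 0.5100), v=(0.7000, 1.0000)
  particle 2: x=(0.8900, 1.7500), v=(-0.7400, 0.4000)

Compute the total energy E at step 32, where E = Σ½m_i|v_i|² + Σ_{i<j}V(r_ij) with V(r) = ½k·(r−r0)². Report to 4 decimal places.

step 0: x0=(0.0600, -1.5200) x1=(0.6800, 0.5100) x2=(0.8900, 1.7500)
step 1: x0=(0.0413, -1.5060) x1=(0.7119, 0.5550) x2=(0.8550, 1.7644)
step 2: x0=(0.0257, -1.4806) x1=(0.7430, 0.5978) x2=(0.8180, 1.7711)
step 3: x0=(0.0133, -1.4436) x1=(0.7734, 0.6382) x2=(0.7791, 1.7701)
step 4: x0=(0.0040, -1.3953) x1=(0.8029, 0.6761) x2=(0.7385, 1.7620)
step 5: x0=(-0.0021, -1.3358) x1=(0.8316, 0.7113) x2=(0.6961, 1.7469)
step 6: x0=(-0.0051, -1.2654) x1=(0.8593, 0.7439) x2=(0.6521, 1.7254)
step 7: x0=(-0.0051, -1.1847) x1=(0.8863, 0.7739) x2=(0.6064, 1.6980)
step 8: x0=(-0.0022, -1.0943) x1=(0.9124, 0.8011) x2=(0.5592, 1.6651)
step 9: x0=(0.0033, -0.9947) x1=(0.9379, 0.8257) x2=(0.5103, 1.6274)
step 10: x0=(0.0114, -0.8869) x1=(0.9627, 0.8479) x2=(0.4599, 1.5853)
step 11: x0=(0.0218, -0.7715) x1=(0.9871, 0.8677) x2=(0.4080, 1.5395)
step 12: x0=(0.0343, -0.6496) x1=(1.0112, 0.8855) x2=(0.3546, 1.4904)
step 13: x0=(0.0485, -0.5221) x1=(1.0350, 0.9015) x2=(0.2998, 1.4386)
step 14: x0=(0.0642, -0.3901) x1=(1.0587, 0.9161) x2=(0.2438, 1.3847)
step 15: x0=(0.0812, -0.2546) x1=(1.0823, 0.9294) x2=(0.1867, 1.3291)
step 16: x0=(0.0991, -0.1167) x1=(1.1059, 0.9419) x2=(0.1287, 1.2725)
step 17: x0=(0.1177, 0.0227) x1=(1.1294, 0.9538) x2=(0.0701, 1.2155)
step 18: x0=(0.1367, 0.1624) x1=(1.1530, 0.9654) x2=(0.0110, 1.1586)
step 19: x0=(0.1561, 0.3015) x1=(1.1765, 0.9768) x2=(-0.0483, 1.1025)
step 20: x0=(0.1759, 0.4392) x1=(1.2000, 0.9882) x2=(-0.1079, 1.0478)
step 21: x0=(0.1964, 0.5750) x1=(1.2233, 0.9996) x2=(-0.1680, 0.9948)
step 22: x0=(0.2182, 0.7087) x1=(1.2464, 1.0112) x2=(-0.2290, 0.9437)
step 23: x0=(0.2419, 0.8411) x1=(1.2691, 1.0228) x2=(-0.2913, 0.8939)
step 24: x0=(0.2675, 0.9730) x1=(1.2914, 1.0344) x2=(-0.3548, 0.8444)
step 25: x0=(0.2946, 1.1054) x1=(1.3131, 1.0459) x2=(-0.4188, 0.7947)
step 26: x0=(0.3224, 1.2385) x1=(1.3339, 1.0572) x2=(-0.4822, 0.7446)
step 27: x0=(0.3505, 1.3722) x1=(1.3536, 1.0682) x2=(-0.5441, 0.6944)
step 28: x0=(0.3782, 1.5063) x1=(1.3720, 1.0787) x2=(-0.6037, 0.6445)
step 29: x0=(0.4052, 1.6404) x1=(1.3887, 1.0886) x2=(-0.6601, 0.5955)
step 30: x0=(0.4311, 1.7739) x1=(1.4034, 1.0980) x2=(-0.7125, 0.5480)
step 31: x0=(0.4557, 1.9061) x1=(1.4159, 1.1067) x2=(-0.7602, 0.5027)
step 32: x0=(0.4789, 2.0363) x1=(1.4258, 1.1147) x2=(-0.8026, 0.4602)
step 0 velocities: v0=(-0.4400, 0.1800) v1=(0.7000, 1.0000) v2=(-0.7400, 0.4000)
step 0: KE=1.5250, PE=4.6340, E=6.1589
step 32 velocities: v0=(0.4847, 2.8018) v1=(0.1851, 0.1692) v2=(-0.8581, -0.8850)
step 32: KE=4.5346, PE=1.6167, E=6.1513

6.1513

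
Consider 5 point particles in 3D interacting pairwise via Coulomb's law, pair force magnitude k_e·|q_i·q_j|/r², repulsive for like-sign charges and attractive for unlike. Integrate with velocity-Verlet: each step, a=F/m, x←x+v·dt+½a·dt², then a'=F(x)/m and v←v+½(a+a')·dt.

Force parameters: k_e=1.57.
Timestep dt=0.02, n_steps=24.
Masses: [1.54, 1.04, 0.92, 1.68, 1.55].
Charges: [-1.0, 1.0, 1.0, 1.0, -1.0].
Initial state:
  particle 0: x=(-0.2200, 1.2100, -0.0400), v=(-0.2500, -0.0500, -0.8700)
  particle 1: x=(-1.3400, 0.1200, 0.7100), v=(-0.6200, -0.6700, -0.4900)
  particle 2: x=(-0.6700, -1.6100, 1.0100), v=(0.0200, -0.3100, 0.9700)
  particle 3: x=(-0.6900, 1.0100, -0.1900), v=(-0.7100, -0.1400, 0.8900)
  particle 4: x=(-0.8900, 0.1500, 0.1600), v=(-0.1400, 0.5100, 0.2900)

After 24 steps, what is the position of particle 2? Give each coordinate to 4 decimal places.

step 0: x0=(-0.2200, 1.2100, -0.0400) x1=(-1.3400, 0.1200, 0.7100) x2=(-0.6700, -1.6100, 1.0100) x3=(-0.6900, 1.0100, -0.1900) x4=(-0.8900, 0.1500, 0.1600)
step 1: x0=(-0.2256, 1.2088, -0.0576) x1=(-1.3521, 0.1067, 0.6998) x2=(-0.6696, -1.6162, 1.0294) x3=(-0.7036, 1.0073, -0.1720) x4=(-0.8931, 0.1602, 0.1661)
step 2: x0=(-0.2325, 1.2071, -0.0755) x1=(-1.3634, 0.0935, 0.6887) x2=(-0.6691, -1.6225, 1.0487) x3=(-0.7160, 1.0049, -0.1537) x4=(-0.8967, 0.1705, 0.1727)
step 3: x0=(-0.2406, 1.2049, -0.0935) x1=(-1.3740, 0.0806, 0.6768) x2=(-0.6685, -1.6287, 1.0680) x3=(-0.7273, 1.0028, -0.1352) x4=(-0.9009, 0.1809, 0.1798)
step 4: x0=(-0.2501, 1.2023, -0.1117) x1=(-1.3838, 0.0679, 0.6641) x2=(-0.6679, -1.6350, 1.0873) x3=(-0.7372, 1.0010, -0.1165) x4=(-0.9057, 0.1913, 0.1875)
step 5: x0=(-0.2608, 1.1992, -0.1298) x1=(-1.3929, 0.0555, 0.6505) x2=(-0.6672, -1.6414, 1.1066) x3=(-0.7460, 0.9993, -0.0978) x4=(-0.9111, 0.2017, 0.1957)
step 6: x0=(-0.2729, 1.1957, -0.1479) x1=(-1.4011, 0.0434, 0.6361) x2=(-0.6665, -1.6478, 1.1259) x3=(-0.7535, 0.9979, -0.0791) x4=(-0.9172, 0.2121, 0.2044)
step 7: x0=(-0.2863, 1.1917, -0.1658) x1=(-1.4084, 0.0317, 0.6209) x2=(-0.6657, -1.6542, 1.1451) x3=(-0.7597, 0.9968, -0.0606) x4=(-0.9240, 0.2225, 0.2136)
step 8: x0=(-0.3009, 1.1872, -0.1834) x1=(-1.4148, 0.0205, 0.6048) x2=(-0.6648, -1.6606, 1.1643) x3=(-0.7648, 0.9958, -0.0423) x4=(-0.9314, 0.2329, 0.2233)
step 9: x0=(-0.3168, 1.1823, -0.2006) x1=(-1.4203, 0.0097, 0.5880) x2=(-0.6638, -1.6671, 1.1835) x3=(-0.7686, 0.9950, -0.0243) x4=(-0.9396, 0.2432, 0.2335)
step 10: x0=(-0.3340, 1.1769, -0.2173) x1=(-1.4248, -0.0005, 0.5704) x2=(-0.6628, -1.6737, 1.2028) x3=(-0.7712, 0.9944, -0.0067) x4=(-0.9485, 0.2534, 0.2442)
step 11: x0=(-0.3524, 1.1711, -0.2335) x1=(-1.4282, -0.0102, 0.5520) x2=(-0.6618, -1.6802, 1.2220) x3=(-0.7727, 0.9940, 0.0104) x4=(-0.9582, 0.2635, 0.2554)
step 12: x0=(-0.3720, 1.1649, -0.2490) x1=(-1.4306, -0.0191, 0.5329) x2=(-0.6606, -1.6869, 1.2412) x3=(-0.7730, 0.9936, 0.0269) x4=(-0.9687, 0.2735, 0.2671)
step 13: x0=(-0.3927, 1.1583, -0.2637) x1=(-1.4319, -0.0273, 0.5130) x2=(-0.6595, -1.6935, 1.2604) x3=(-0.7724, 0.9934, 0.0428) x4=(-0.9799, 0.2832, 0.2792)
step 14: x0=(-0.4144, 1.1512, -0.2775) x1=(-1.4320, -0.0346, 0.4925) x2=(-0.6582, -1.7002, 1.2796) x3=(-0.7707, 0.9933, 0.0579) x4=(-0.9920, 0.2927, 0.2916)
step 15: x0=(-0.4372, 1.1438, -0.2904) x1=(-1.4309, -0.0409, 0.4713) x2=(-0.6569, -1.7069, 1.2988) x3=(-0.7681, 0.9933, 0.0722) x4=(-1.0049, 0.3019, 0.3045)
step 16: x0=(-0.4609, 1.1360, -0.3023) x1=(-1.4285, -0.0461, 0.4496) x2=(-0.6556, -1.7137, 1.3181) x3=(-0.7647, 0.9933, 0.0855) x4=(-1.0187, 0.3106, 0.3177)
step 17: x0=(-0.4855, 1.1279, -0.3130) x1=(-1.4249, -0.0502, 0.4273) x2=(-0.6542, -1.7205, 1.3373) x3=(-0.7606, 0.9934, 0.0980) x4=(-1.0333, 0.3189, 0.3312)
step 18: x0=(-0.5109, 1.1194, -0.3227) x1=(-1.4199, -0.0529, 0.4046) x2=(-0.6528, -1.7273, 1.3566) x3=(-0.7558, 0.9935, 0.1094) x4=(-1.0487, 0.3266, 0.3449)
step 19: x0=(-0.5369, 1.1106, -0.3311) x1=(-1.4136, -0.0541, 0.3816) x2=(-0.6513, -1.7342, 1.3759) x3=(-0.7504, 0.9936, 0.1197) x4=(-1.0650, 0.3336, 0.3588)
step 20: x0=(-0.5635, 1.1015, -0.3382) x1=(-1.4059, -0.0538, 0.3585) x2=(-0.6498, -1.7411, 1.3952) x3=(-0.7446, 0.9938, 0.1289) x4=(-1.0821, 0.3398, 0.3727)
step 21: x0=(-0.5907, 1.0921, -0.3440) x1=(-1.3969, -0.0516, 0.3353) x2=(-0.6482, -1.7480, 1.4145) x3=(-0.7384, 0.9939, 0.1369) x4=(-1.1001, 0.3452, 0.3866)
step 22: x0=(-0.6182, 1.0824, -0.3484) x1=(-1.3865, -0.0476, 0.3122) x2=(-0.6466, -1.7550, 1.4339) x3=(-0.7320, 0.9941, 0.1438) x4=(-1.1188, 0.3495, 0.4003)
step 23: x0=(-0.6461, 1.0726, -0.3514) x1=(-1.3749, -0.0415, 0.2895) x2=(-0.6450, -1.7620, 1.4533) x3=(-0.7255, 0.9942, 0.1494) x4=(-1.1383, 0.3527, 0.4138)
step 24: x0=(-0.6741, 1.0625, -0.3531) x1=(-1.3620, -0.0333, 0.2673) x2=(-0.6433, -1.7690, 1.4727) x3=(-0.7188, 0.9944, 0.1538) x4=(-1.1584, 0.3547, 0.4267)

(-0.6433, -1.7690, 1.4727)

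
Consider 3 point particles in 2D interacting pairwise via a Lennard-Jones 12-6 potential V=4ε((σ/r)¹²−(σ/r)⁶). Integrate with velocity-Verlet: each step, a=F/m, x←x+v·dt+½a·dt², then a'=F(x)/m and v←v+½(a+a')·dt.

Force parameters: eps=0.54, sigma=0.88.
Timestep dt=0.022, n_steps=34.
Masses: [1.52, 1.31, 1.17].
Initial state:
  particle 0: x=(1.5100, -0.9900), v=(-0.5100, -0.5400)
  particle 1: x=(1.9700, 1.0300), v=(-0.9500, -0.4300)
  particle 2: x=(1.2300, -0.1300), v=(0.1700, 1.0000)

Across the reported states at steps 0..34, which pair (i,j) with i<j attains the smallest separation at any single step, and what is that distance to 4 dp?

step 0: x0=(1.5100, -0.9900) x1=(1.9700, 1.0300) x2=(1.2300, -0.1300)
step 1: x0=(1.4992, -1.0032) x1=(1.9490, 1.0204) x2=(1.2333, -0.1062)
step 2: x0=(1.4887, -1.0174) x1=(1.9280, 1.0107) x2=(1.2362, -0.0808)
step 3: x0=(1.4783, -1.0320) x1=(1.9067, 1.0006) x2=(1.2393, -0.0547)
step 4: x0=(1.4679, -1.0463) x1=(1.8853, 0.9903) x2=(1.2426, -0.0285)
step 5: x0=(1.4574, -1.0602) x1=(1.8636, 0.9796) x2=(1.2463, -0.0024)
step 6: x0=(1.4468, -1.0737) x1=(1.8416, 0.9684) x2=(1.2504, 0.0235)
step 7: x0=(1.4361, -1.0867) x1=(1.8194, 0.9568) x2=(1.2549, 0.0494)
step 8: x0=(1.4254, -1.0992) x1=(1.7969, 0.9447) x2=(1.2599, 0.0752)
step 9: x0=(1.4146, -1.1114) x1=(1.7742, 0.9324) x2=(1.2651, 0.1008)
step 10: x0=(1.4037, -1.1232) x1=(1.7517, 0.9201) x2=(1.2702, 0.1258)
step 11: x0=(1.3928, -1.1348) x1=(1.7299, 0.9093) x2=(1.2744, 0.1489)
step 12: x0=(1.3819, -1.1460) x1=(1.7106, 0.9026) x2=(1.2759, 0.1670)
step 13: x0=(1.3710, -1.1570) x1=(1.6961, 0.9038) x2=(1.2722, 0.1759)
step 14: x0=(1.3601, -1.1678) x1=(1.6875, 0.9152) x2=(1.2618, 0.1731)
step 15: x0=(1.3492, -1.1784) x1=(1.6833, 0.9345) x2=(1.2463, 0.1612)
step 16: x0=(1.3382, -1.1887) x1=(1.6815, 0.9577) x2=(1.2284, 0.1447)
step 17: x0=(1.3273, -1.1989) x1=(1.6804, 0.9823) x2=(1.2097, 0.1263)
step 18: x0=(1.3163, -1.2088) x1=(1.6794, 1.0071) x2=(1.1908, 0.1074)
step 19: x0=(1.3053, -1.2185) x1=(1.6782, 1.0315) x2=(1.1722, 0.0886)
step 20: x0=(1.2942, -1.2279) x1=(1.6767, 1.0555) x2=(1.1539, 0.0701)
step 21: x0=(1.2832, -1.2371) x1=(1.6750, 1.0789) x2=(1.1360, 0.0517)
step 22: x0=(1.2721, -1.2461) x1=(1.6731, 1.1020) x2=(1.1183, 0.0336)
step 23: x0=(1.2610, -1.2548) x1=(1.6710, 1.1246) x2=(1.1009, 0.0155)
step 24: x0=(1.2498, -1.2632) x1=(1.6687, 1.1470) x2=(1.0836, -0.0026)
step 25: x0=(1.2387, -1.2714) x1=(1.6663, 1.1690) x2=(1.0666, -0.0208)
step 26: x0=(1.2274, -1.2792) x1=(1.6637, 1.1909) x2=(1.0498, -0.0390)
step 27: x0=(1.2162, -1.2868) x1=(1.6611, 1.2125) x2=(1.0331, -0.0575)
step 28: x0=(1.2049, -1.2940) x1=(1.6584, 1.2340) x2=(1.0166, -0.0762)
step 29: x0=(1.1935, -1.3009) x1=(1.6556, 1.2554) x2=(1.0002, -0.0951)
step 30: x0=(1.1821, -1.3075) x1=(1.6528, 1.2766) x2=(0.9840, -0.1144)
step 31: x0=(1.1707, -1.3137) x1=(1.6500, 1.2978) x2=(0.9678, -0.1340)
step 32: x0=(1.1591, -1.3196) x1=(1.6471, 1.3188) x2=(0.9518, -0.1540)
step 33: x0=(1.1475, -1.3251) x1=(1.6441, 1.3399) x2=(0.9359, -0.1745)
step 34: x0=(1.1359, -1.3301) x1=(1.6412, 1.3608) x2=(0.9202, -0.1954)

pair (1,2), distance 0.8423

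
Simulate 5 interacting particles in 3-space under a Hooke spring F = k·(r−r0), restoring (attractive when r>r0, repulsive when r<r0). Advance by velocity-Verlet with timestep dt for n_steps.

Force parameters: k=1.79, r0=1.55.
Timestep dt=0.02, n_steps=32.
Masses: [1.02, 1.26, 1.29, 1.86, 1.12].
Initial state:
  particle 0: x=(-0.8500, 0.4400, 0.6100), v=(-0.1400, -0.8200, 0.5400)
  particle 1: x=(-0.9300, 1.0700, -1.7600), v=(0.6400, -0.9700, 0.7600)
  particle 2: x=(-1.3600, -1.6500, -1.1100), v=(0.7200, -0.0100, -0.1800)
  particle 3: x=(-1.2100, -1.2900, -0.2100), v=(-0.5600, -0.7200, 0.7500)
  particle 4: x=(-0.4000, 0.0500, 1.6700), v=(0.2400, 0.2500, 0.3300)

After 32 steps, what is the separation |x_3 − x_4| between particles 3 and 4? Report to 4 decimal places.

step 0: x0=(-0.8500, 0.4400, 0.6100) x1=(-0.9300, 1.0700, -1.7600) x2=(-1.3600, -1.6500, -1.1100) x3=(-1.2100, -1.2900, -0.2100) x4=(-0.4000, 0.0500, 1.6700)
step 1: x0=(-0.8530, 0.4233, 0.6201) x1=(-0.9172, 1.0497, -1.7437) x2=(-1.3454, -1.6494, -1.1132) x3=(-1.2211, -1.3040, -0.1949) x4=(-0.3955, 0.0547, 1.6754)
step 2: x0=(-0.8562, 0.4059, 0.6287) x1=(-0.9044, 1.0277, -1.7253) x2=(-1.3303, -1.6472, -1.1156) x3=(-1.2319, -1.3172, -0.1795) x4=(-0.3917, 0.0588, 1.6783)
step 3: x0=(-0.8598, 0.3879, 0.6358) x1=(-0.8916, 1.0039, -1.7047) x2=(-1.3147, -1.6435, -1.1171) x3=(-1.2426, -1.3295, -0.1638) x4=(-0.3884, 0.0622, 1.6787)
step 4: x0=(-0.8637, 0.3693, 0.6415) x1=(-0.8789, 0.9785, -1.6820) x2=(-1.2986, -1.6382, -1.1179) x3=(-1.2530, -1.3411, -0.1479) x4=(-0.3858, 0.0650, 1.6767)
step 5: x0=(-0.8678, 0.3500, 0.6458) x1=(-0.8661, 0.9515, -1.6573) x2=(-1.2821, -1.6314, -1.1177) x3=(-1.2632, -1.3519, -0.1318) x4=(-0.3838, 0.0672, 1.6724)
step 6: x0=(-0.8723, 0.3301, 0.6486) x1=(-0.8535, 0.9228, -1.6305) x2=(-1.2651, -1.6231, -1.1168) x3=(-1.2731, -1.3619, -0.1154) x4=(-0.3824, 0.0686, 1.6656)
step 7: x0=(-0.8770, 0.3097, 0.6500) x1=(-0.8409, 0.8926, -1.6018) x2=(-1.2477, -1.6133, -1.1149) x3=(-1.2829, -1.3711, -0.0987) x4=(-0.3816, 0.0694, 1.6566)
step 8: x0=(-0.8820, 0.2887, 0.6500) x1=(-0.8283, 0.8609, -1.5711) x2=(-1.2298, -1.6021, -1.1123) x3=(-1.2924, -1.3797, -0.0819) x4=(-0.3813, 0.0695, 1.6453)
step 9: x0=(-0.8873, 0.2671, 0.6487) x1=(-0.8158, 0.8277, -1.5386) x2=(-1.2115, -1.5895, -1.1087) x3=(-1.3017, -1.3874, -0.0648) x4=(-0.3815, 0.0690, 1.6317)
step 10: x0=(-0.8928, 0.2450, 0.6461) x1=(-0.8035, 0.7932, -1.5043) x2=(-1.1928, -1.5756, -1.1044) x3=(-1.3107, -1.3945, -0.0474) x4=(-0.3823, 0.0677, 1.6160)
step 11: x0=(-0.8986, 0.2224, 0.6422) x1=(-0.7912, 0.7574, -1.4683) x2=(-1.1737, -1.5603, -1.0992) x3=(-1.3196, -1.4009, -0.0299) x4=(-0.3836, 0.0657, 1.5983)
step 12: x0=(-0.9046, 0.1993, 0.6371) x1=(-0.7790, 0.7203, -1.4306) x2=(-1.1541, -1.5438, -1.0931) x3=(-1.3282, -1.4066, -0.0122) x4=(-0.3853, 0.0631, 1.5785)
step 13: x0=(-0.9108, 0.1758, 0.6307) x1=(-0.7669, 0.6820, -1.3914) x2=(-1.1342, -1.5260, -1.0863) x3=(-1.3367, -1.4118, 0.0057) x4=(-0.3875, 0.0598, 1.5567)
step 14: x0=(-0.9173, 0.1518, 0.6232) x1=(-0.7549, 0.6426, -1.3507) x2=(-1.1139, -1.5071, -1.0786) x3=(-1.3449, -1.4163, 0.0238) x4=(-0.3901, 0.0558, 1.5332)
step 15: x0=(-0.9240, 0.1274, 0.6147) x1=(-0.7431, 0.6021, -1.3085) x2=(-1.0933, -1.4872, -1.0702) x3=(-1.3530, -1.4202, 0.0421) x4=(-0.3931, 0.0511, 1.5078)
step 16: x0=(-0.9310, 0.1026, 0.6050) x1=(-0.7313, 0.5607, -1.2651) x2=(-1.0724, -1.4662, -1.0609) x3=(-1.3608, -1.4236, 0.0605) x4=(-0.3964, 0.0458, 1.4808)
step 17: x0=(-0.9381, 0.0775, 0.5944) x1=(-0.7197, 0.5184, -1.2204) x2=(-1.0511, -1.4442, -1.0510) x3=(-1.3685, -1.4265, 0.0791) x4=(-0.4001, 0.0399, 1.4522)
step 18: x0=(-0.9455, 0.0521, 0.5829) x1=(-0.7082, 0.4753, -1.1746) x2=(-1.0296, -1.4213, -1.0403) x3=(-1.3760, -1.4289, 0.0978) x4=(-0.4040, 0.0333, 1.4221)
step 19: x0=(-0.9530, 0.0263, 0.5705) x1=(-0.6968, 0.4314, -1.1278) x2=(-1.0077, -1.3976, -1.0288) x3=(-1.3834, -1.4308, 0.1166) x4=(-0.4083, 0.0261, 1.3906)
step 20: x0=(-0.9608, 0.0003, 0.5574) x1=(-0.6855, 0.3869, -1.0801) x2=(-0.9857, -1.3732, -1.0168) x3=(-1.3905, -1.4324, 0.1355) x4=(-0.4127, 0.0183, 1.3578)
step 21: x0=(-0.9688, -0.0260, 0.5435) x1=(-0.6744, 0.3419, -1.0315) x2=(-0.9634, -1.3480, -1.0041) x3=(-1.3976, -1.4335, 0.1545) x4=(-0.4174, 0.0100, 1.3239)
step 22: x0=(-0.9771, -0.0524, 0.5289) x1=(-0.6633, 0.2963, -0.9821) x2=(-0.9409, -1.3223, -0.9907) x3=(-1.4045, -1.4343, 0.1736) x4=(-0.4222, 0.0012, 1.2889)
step 23: x0=(-0.9855, -0.0790, 0.5138) x1=(-0.6523, 0.2504, -0.9322) x2=(-0.9182, -1.2960, -0.9768) x3=(-1.4112, -1.4349, 0.1928) x4=(-0.4271, -0.0082, 1.2529)
step 24: x0=(-0.9942, -0.1058, 0.4981) x1=(-0.6414, 0.2041, -0.8817) x2=(-0.8953, -1.2693, -0.9624) x3=(-1.4178, -1.4351, 0.2120) x4=(-0.4321, -0.0180, 1.2161)
step 25: x0=(-1.0032, -0.1327, 0.4820) x1=(-0.6306, 0.1575, -0.8308) x2=(-0.8723, -1.2422, -0.9475) x3=(-1.4244, -1.4351, 0.2313) x4=(-0.4371, -0.0283, 1.1786)
step 26: x0=(-1.0124, -0.1597, 0.4655) x1=(-0.6198, 0.1109, -0.7795) x2=(-0.8492, -1.2148, -0.9322) x3=(-1.4308, -1.4349, 0.2507) x4=(-0.4422, -0.0389, 1.1404)
step 27: x0=(-1.0219, -0.1867, 0.4487) x1=(-0.6091, 0.0641, -0.7279) x2=(-0.8259, -1.1872, -0.9164) x3=(-1.4371, -1.4346, 0.2700) x4=(-0.4472, -0.0500, 1.1018)
step 28: x0=(-1.0317, -0.2137, 0.4317) x1=(-0.5984, 0.0173, -0.6763) x2=(-0.8026, -1.1594, -0.9004) x3=(-1.4434, -1.4341, 0.2894) x4=(-0.4522, -0.0614, 1.0627)
step 29: x0=(-1.0418, -0.2408, 0.4145) x1=(-0.5876, -0.0295, -0.6245) x2=(-0.7793, -1.1316, -0.8840) x3=(-1.4496, -1.4336, 0.3088) x4=(-0.4570, -0.0730, 1.0233)
step 30: x0=(-1.0524, -0.2678, 0.3973) x1=(-0.5769, -0.0761, -0.5727) x2=(-0.7558, -1.1038, -0.8675) x3=(-1.4557, -1.4329, 0.3283) x4=(-0.4618, -0.0849, 0.9838)
step 31: x0=(-1.0633, -0.2948, 0.3799) x1=(-0.5660, -0.1225, -0.5210) x2=(-0.7324, -1.0761, -0.8507) x3=(-1.4618, -1.4323, 0.3477) x4=(-0.4663, -0.0970, 0.9441)
step 32: x0=(-1.0746, -0.3217, 0.3626) x1=(-0.5550, -0.1688, -0.4694) x2=(-0.7089, -1.0485, -0.8340) x3=(-1.4678, -1.4316, 0.3672) x4=(-0.4707, -0.1093, 0.9045)

1.7412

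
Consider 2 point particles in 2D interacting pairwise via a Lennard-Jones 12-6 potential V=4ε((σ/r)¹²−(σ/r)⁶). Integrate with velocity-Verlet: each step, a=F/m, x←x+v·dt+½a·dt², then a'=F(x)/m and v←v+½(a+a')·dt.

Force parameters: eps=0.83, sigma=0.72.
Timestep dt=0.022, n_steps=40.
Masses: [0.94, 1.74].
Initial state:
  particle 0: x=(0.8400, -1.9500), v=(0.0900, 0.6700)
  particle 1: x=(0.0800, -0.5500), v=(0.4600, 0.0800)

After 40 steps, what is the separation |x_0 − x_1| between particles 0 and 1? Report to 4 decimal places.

0.7160

step 0: x0=(0.8400, -1.9500) x1=(0.0800, -0.5500)
step 1: x0=(0.8420, -1.9352) x1=(0.0901, -0.5483)
step 2: x0=(0.8439, -1.9204) x1=(0.1003, -0.5465)
step 3: x0=(0.8458, -1.9056) x1=(0.1104, -0.5448)
step 4: x0=(0.8477, -1.8906) x1=(0.1206, -0.5432)
step 5: x0=(0.8495, -1.8756) x1=(0.1308, -0.5416)
step 6: x0=(0.8514, -1.8606) x1=(0.1410, -0.5400)
step 7: x0=(0.8531, -1.8455) x1=(0.1512, -0.5384)
step 8: x0=(0.8548, -1.8302) x1=(0.1615, -0.5369)
step 9: x0=(0.8565, -1.8150) x1=(0.1718, -0.5354)
step 10: x0=(0.8582, -1.7996) x1=(0.1821, -0.5340)
step 11: x0=(0.8598, -1.7841) x1=(0.1924, -0.5327)
step 12: x0=(0.8613, -1.7685) x1=(0.2028, -0.5314)
step 13: x0=(0.8627, -1.7528) x1=(0.2132, -0.5301)
step 14: x0=(0.8641, -1.7370) x1=(0.2236, -0.5289)
step 15: x0=(0.8655, -1.7210) x1=(0.2341, -0.5278)
step 16: x0=(0.8667, -1.7049) x1=(0.2446, -0.5268)
step 17: x0=(0.8679, -1.6887) x1=(0.2552, -0.5259)
step 18: x0=(0.8690, -1.6722) x1=(0.2658, -0.5250)
step 19: x0=(0.8699, -1.6556) x1=(0.2764, -0.5243)
step 20: x0=(0.8708, -1.6388) x1=(0.2872, -0.5237)
step 21: x0=(0.8715, -1.6217) x1=(0.2979, -0.5232)
step 22: x0=(0.8721, -1.6043) x1=(0.3088, -0.5228)
step 23: x0=(0.8726, -1.5867) x1=(0.3198, -0.5226)
step 24: x0=(0.8729, -1.5687) x1=(0.3308, -0.5226)
step 25: x0=(0.8730, -1.5504) x1=(0.3419, -0.5228)
step 26: x0=(0.8728, -1.5317) x1=(0.3532, -0.5232)
step 27: x0=(0.8725, -1.5125) x1=(0.3646, -0.5238)
step 28: x0=(0.8719, -1.4928) x1=(0.3761, -0.5247)
step 29: x0=(0.8710, -1.4725) x1=(0.3878, -0.5260)
step 30: x0=(0.8697, -1.4516) x1=(0.3996, -0.5276)
step 31: x0=(0.8681, -1.4299) x1=(0.4117, -0.5296)
step 32: x0=(0.8660, -1.4073) x1=(0.4240, -0.5321)
step 33: x0=(0.8634, -1.3837) x1=(0.4366, -0.5351)
step 34: x0=(0.8602, -1.3589) x1=(0.4495, -0.5387)
step 35: x0=(0.8564, -1.3329) x1=(0.4628, -0.5430)
step 36: x0=(0.8520, -1.3057) x1=(0.4764, -0.5480)
step 37: x0=(0.8471, -1.2775) x1=(0.4902, -0.5536)
step 38: x0=(0.8422, -1.2493) x1=(0.5040, -0.5591)
step 39: x0=(0.8387, -1.2240) x1=(0.5171, -0.5630)
step 40: x0=(0.8393, -1.2071) x1=(0.5280, -0.5624)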